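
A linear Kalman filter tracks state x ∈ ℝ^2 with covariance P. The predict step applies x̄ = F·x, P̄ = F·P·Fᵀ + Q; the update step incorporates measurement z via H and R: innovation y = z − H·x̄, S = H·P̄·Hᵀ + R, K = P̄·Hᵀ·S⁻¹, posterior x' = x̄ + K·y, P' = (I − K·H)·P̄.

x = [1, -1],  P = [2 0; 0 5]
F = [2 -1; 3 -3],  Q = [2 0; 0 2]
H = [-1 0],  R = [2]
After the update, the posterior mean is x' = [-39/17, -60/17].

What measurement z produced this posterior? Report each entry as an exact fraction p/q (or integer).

z = [3]

x̄ = F·x = [3, 6]
P̄ = F·P·Fᵀ + Q = [15 27; 27 65]
S = H·P̄·Hᵀ + R = [17]
K = P̄·Hᵀ·S⁻¹ = [-15/17; -27/17]
x' − x̄ = [-90/17, -162/17] = K·y
y = (KᵀK)⁻¹·Kᵀ·(x' − x̄) = [6]
z = y + H·x̄ = [6] + [-3] = [3]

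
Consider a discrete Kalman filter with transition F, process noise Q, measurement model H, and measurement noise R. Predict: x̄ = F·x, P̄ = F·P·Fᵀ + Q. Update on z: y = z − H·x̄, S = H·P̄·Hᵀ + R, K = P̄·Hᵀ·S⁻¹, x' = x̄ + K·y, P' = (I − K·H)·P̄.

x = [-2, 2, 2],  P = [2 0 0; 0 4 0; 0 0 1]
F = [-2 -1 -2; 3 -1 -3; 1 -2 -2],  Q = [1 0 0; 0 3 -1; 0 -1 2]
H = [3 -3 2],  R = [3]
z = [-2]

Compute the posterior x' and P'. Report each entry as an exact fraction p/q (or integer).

x̄ = F·x = [-2, -14, -10]
P̄ = F·P·Fᵀ + Q = [17 -2 8; -2 34 19; 8 19 24]
y = z − H·x̄ = [-18]
S = H·P̄·Hᵀ + R = [462]
K = P̄·Hᵀ·S⁻¹ = [73/462; -5/33; 5/154]
x' = x̄ + K·y = [-373/77, -124/11, -815/77]
P' = (I − K·H)·P̄ = [2525/462 299/33 867/154; 299/33 772/33 234/11; 867/154 234/11 3621/154]

x' = [-373/77, -124/11, -815/77]
P' = [2525/462 299/33 867/154; 299/33 772/33 234/11; 867/154 234/11 3621/154]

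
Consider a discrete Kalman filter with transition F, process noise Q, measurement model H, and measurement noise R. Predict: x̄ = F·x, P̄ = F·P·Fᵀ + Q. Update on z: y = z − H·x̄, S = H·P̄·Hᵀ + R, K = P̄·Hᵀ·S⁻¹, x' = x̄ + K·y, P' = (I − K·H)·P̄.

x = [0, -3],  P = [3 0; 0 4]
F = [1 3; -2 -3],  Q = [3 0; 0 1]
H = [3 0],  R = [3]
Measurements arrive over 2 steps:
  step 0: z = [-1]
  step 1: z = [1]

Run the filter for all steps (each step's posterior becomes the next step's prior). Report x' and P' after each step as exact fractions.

step 0: x' = [-51/127, 51/127], P' = [42/127 -42/127; -42/127 931/127]
step 1: x' = [8652/25777, 1044/25777], P' = [8550/25777 -8085/25777; -8085/25777 114145/25777]

step 0: x̄ = F·x = [-9, 9]
step 0: P̄ = F·P·Fᵀ + Q = [42 -42; -42 49]
step 0: y = z − H·x̄ = [26]
step 0: S = H·P̄·Hᵀ + R = [381]
step 0: K = P̄·Hᵀ·S⁻¹ = [42/127; -42/127]
step 0: x' = x̄ + K·y = [-51/127, 51/127]
step 0: P' = (I − K·H)·P̄ = [42/127 -42/127; -42/127 931/127]
step 1: x̄ = F·x = [102/127, -51/127]
step 1: P̄ = F·P·Fᵀ + Q = [8550/127 -8085/127; -8085/127 8170/127]
step 1: y = z − H·x̄ = [-179/127]
step 1: S = H·P̄·Hᵀ + R = [77331/127]
step 1: K = P̄·Hᵀ·S⁻¹ = [8550/25777; -8085/25777]
step 1: x' = x̄ + K·y = [8652/25777, 1044/25777]
step 1: P' = (I − K·H)·P̄ = [8550/25777 -8085/25777; -8085/25777 114145/25777]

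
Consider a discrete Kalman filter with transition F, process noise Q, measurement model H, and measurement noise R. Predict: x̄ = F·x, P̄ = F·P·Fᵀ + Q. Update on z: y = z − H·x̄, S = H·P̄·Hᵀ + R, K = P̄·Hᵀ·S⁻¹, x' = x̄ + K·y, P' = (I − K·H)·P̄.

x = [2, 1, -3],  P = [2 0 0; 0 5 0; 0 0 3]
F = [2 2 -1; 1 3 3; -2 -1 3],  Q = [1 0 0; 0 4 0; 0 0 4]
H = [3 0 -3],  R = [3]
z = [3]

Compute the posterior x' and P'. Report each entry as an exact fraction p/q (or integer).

x' = [-375/391, -158/23, -788/391]
P' = [2069/391 398/23 2010/391; 398/23 1743/23 397/23; 2010/391 397/23 2081/391]

x̄ = F·x = [9, -4, -14]
P̄ = F·P·Fᵀ + Q = [32 25 -27; 25 78 8; -27 8 44]
y = z − H·x̄ = [-66]
S = H·P̄·Hᵀ + R = [1173]
K = P̄·Hᵀ·S⁻¹ = [59/391; 1/23; -71/391]
x' = x̄ + K·y = [-375/391, -158/23, -788/391]
P' = (I − K·H)·P̄ = [2069/391 398/23 2010/391; 398/23 1743/23 397/23; 2010/391 397/23 2081/391]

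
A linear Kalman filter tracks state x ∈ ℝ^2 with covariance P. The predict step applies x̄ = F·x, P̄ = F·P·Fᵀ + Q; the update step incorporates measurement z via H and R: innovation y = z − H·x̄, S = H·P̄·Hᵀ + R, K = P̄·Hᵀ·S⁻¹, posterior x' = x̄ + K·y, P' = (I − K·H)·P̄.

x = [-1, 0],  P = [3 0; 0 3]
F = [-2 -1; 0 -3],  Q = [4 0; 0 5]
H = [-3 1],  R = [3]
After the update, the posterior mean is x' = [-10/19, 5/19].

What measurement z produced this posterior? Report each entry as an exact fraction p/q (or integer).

x̄ = F·x = [2, 0]
P̄ = F·P·Fᵀ + Q = [19 9; 9 32]
S = H·P̄·Hᵀ + R = [152]
K = P̄·Hᵀ·S⁻¹ = [-6/19; 5/152]
x' − x̄ = [-48/19, 5/19] = K·y
y = (KᵀK)⁻¹·Kᵀ·(x' − x̄) = [8]
z = y + H·x̄ = [8] + [-6] = [2]

z = [2]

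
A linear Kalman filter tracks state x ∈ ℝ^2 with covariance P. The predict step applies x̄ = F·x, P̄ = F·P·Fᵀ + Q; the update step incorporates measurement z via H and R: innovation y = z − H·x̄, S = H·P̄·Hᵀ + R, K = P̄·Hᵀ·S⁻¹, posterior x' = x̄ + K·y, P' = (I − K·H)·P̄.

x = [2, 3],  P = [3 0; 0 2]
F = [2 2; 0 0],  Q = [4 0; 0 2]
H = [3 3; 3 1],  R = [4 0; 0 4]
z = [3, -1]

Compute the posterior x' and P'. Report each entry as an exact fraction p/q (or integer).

x̄ = F·x = [10, 0]
P̄ = F·P·Fᵀ + Q = [24 0; 0 2]
y = z − H·x̄ = [-27, -31]
S = H·P̄·Hᵀ + R = [238 222; 222 222]
K = P̄·Hᵀ·S⁻¹ = [0 12/37; 1/4 -107/444]
x' = x̄ + K·y = [-2/37, 80/111]
P' = (I − K·H)·P̄ = [24/37 -24/37; -24/37 109/111]

x' = [-2/37, 80/111]
P' = [24/37 -24/37; -24/37 109/111]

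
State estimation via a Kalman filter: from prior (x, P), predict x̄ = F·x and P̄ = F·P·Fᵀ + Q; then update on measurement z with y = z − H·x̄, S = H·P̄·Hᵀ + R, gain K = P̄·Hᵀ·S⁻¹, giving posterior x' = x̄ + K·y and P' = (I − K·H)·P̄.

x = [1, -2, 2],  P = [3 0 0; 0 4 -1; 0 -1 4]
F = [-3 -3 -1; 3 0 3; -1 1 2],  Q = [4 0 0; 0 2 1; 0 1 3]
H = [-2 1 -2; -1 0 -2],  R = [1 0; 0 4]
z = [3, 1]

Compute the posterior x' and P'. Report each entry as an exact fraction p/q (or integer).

x' = [10387/4041, 6704/1347, -6482/4041]
P' = [47870/4041 14405/1347 -25417/4041; 14405/1347 38185/2694 -3483/898; -25417/4041 -3483/898 34381/8082]

x̄ = F·x = [1, 9, 1]
P̄ = F·P·Fᵀ + Q = [65 -30 -4; -30 65 13; -4 13 22]
y = z − H·x̄ = [-2, 4]
S = H·P̄·Hᵀ + R = [450 198; 198 141]
K = P̄·Hᵀ·S⁻¹ = [-1691/4041 247/1347; 1463/2694 -989/1347; 1559/8082 -249/449]
x' = x̄ + K·y = [10387/4041, 6704/1347, -6482/4041]
P' = (I − K·H)·P̄ = [47870/4041 14405/1347 -25417/4041; 14405/1347 38185/2694 -3483/898; -25417/4041 -3483/898 34381/8082]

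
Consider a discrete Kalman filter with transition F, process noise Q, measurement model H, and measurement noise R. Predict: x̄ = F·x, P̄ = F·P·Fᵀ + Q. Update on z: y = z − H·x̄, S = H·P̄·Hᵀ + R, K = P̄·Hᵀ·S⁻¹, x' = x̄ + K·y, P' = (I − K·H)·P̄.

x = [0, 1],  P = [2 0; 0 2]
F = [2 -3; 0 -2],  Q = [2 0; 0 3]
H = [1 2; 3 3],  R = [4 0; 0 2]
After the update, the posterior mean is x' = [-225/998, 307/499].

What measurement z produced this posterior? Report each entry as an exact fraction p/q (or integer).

x̄ = F·x = [-3, -2]
P̄ = F·P·Fᵀ + Q = [28 12; 12 11]
S = H·P̄·Hᵀ + R = [124 258; 258 569]
K = P̄·Hᵀ·S⁻¹ = [-343/998 183/499; 193/499 -27/499]
x' − x̄ = [2769/998, 1305/499] = K·y
y = (KᵀK)⁻¹·Kᵀ·(x' − x̄) = [9, 16]
z = y + H·x̄ = [9, 16] + [-7, -15] = [2, 1]

z = [2, 1]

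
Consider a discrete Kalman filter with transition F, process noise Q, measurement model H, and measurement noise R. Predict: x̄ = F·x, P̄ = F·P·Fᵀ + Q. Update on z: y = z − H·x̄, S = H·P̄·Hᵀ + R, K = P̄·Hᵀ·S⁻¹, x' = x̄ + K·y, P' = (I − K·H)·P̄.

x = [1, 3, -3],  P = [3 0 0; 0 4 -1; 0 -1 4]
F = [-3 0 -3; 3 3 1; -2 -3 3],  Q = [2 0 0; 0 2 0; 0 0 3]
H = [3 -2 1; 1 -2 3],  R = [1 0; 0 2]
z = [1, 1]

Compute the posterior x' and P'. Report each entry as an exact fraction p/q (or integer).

x̄ = F·x = [6, 9, -20]
P̄ = F·P·Fᵀ + Q = [65 -30 -27; -30 63 -48; -27 -48 105]
y = z − H·x̄ = [21, 73]
S = H·P̄·Hᵀ + R = [1333 1116; 1116 1798]
K = P̄·Hᵀ·S⁻¹ = [5820/18569 -3158/18569; -2256/18569 -1698/18569; -3432/18569 6096/18569]
x' = x̄ + K·y = [100/599, -4209/18569, 1556/18569]
P' = (I − K·H)·P̄ = [18977/18569 32010/18569 12909/18569; 32010/18569 64863/18569 31440/18569; 12909/18569 31440/18569 20721/18569]

x' = [100/599, -4209/18569, 1556/18569]
P' = [18977/18569 32010/18569 12909/18569; 32010/18569 64863/18569 31440/18569; 12909/18569 31440/18569 20721/18569]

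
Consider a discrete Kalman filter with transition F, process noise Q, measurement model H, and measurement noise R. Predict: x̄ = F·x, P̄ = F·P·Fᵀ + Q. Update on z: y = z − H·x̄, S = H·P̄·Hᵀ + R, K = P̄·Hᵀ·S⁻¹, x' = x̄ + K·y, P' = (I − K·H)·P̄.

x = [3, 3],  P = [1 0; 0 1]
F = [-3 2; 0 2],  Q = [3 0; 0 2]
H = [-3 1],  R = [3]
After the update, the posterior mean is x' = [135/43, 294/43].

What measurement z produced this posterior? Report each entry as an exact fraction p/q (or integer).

z = [-3]

x̄ = F·x = [-3, 6]
P̄ = F·P·Fᵀ + Q = [16 4; 4 6]
S = H·P̄·Hᵀ + R = [129]
K = P̄·Hᵀ·S⁻¹ = [-44/129; -2/43]
x' − x̄ = [264/43, 36/43] = K·y
y = (KᵀK)⁻¹·Kᵀ·(x' − x̄) = [-18]
z = y + H·x̄ = [-18] + [15] = [-3]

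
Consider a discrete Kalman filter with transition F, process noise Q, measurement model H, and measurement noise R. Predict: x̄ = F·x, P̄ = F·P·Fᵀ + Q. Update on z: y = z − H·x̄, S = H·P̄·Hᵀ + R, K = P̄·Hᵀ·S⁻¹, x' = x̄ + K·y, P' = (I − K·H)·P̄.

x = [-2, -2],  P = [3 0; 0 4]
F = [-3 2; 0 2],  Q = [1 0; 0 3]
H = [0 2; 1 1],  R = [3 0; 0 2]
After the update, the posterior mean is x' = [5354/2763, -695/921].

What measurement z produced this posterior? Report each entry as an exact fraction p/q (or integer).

x̄ = F·x = [2, -4]
P̄ = F·P·Fᵀ + Q = [44 16; 16 19]
S = H·P̄·Hᵀ + R = [79 70; 70 97]
K = P̄·Hᵀ·S⁻¹ = [-1096/2763 2500/2763; 412/921 35/921]
x' − x̄ = [-172/2763, 2989/921] = K·y
y = (KᵀK)⁻¹·Kᵀ·(x' − x̄) = [7, 3]
z = y + H·x̄ = [7, 3] + [-8, -2] = [-1, 1]

z = [-1, 1]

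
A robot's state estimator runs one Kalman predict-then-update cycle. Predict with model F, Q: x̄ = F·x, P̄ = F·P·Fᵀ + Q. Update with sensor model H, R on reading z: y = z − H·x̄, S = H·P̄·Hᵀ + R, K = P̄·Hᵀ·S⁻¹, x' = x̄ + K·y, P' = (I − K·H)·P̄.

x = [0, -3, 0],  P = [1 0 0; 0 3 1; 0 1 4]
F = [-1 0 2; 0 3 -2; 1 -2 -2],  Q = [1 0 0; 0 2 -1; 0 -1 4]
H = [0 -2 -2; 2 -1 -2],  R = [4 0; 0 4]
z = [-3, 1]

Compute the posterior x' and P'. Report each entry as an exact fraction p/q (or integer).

x̄ = F·x = [0, -9, 6]
P̄ = F·P·Fᵀ + Q = [18 -10 -21; -10 33 -5; -21 -5 41]
y = z − H·x̄ = [-9, 4]
S = H·P̄·Hᵀ + R = [260 324; 324 461]
K = P̄·Hᵀ·S⁻¹ = [35/7442 698/3721; -2971/3721 1741/3721; 1341/3721 -1903/3721]
x' = x̄ + K·y = [5269/7442, 214/3721, 2645/3721]
P' = (I − K·H)·P̄ = [4469/3721 -6216/3721 6181/3721; -6216/3721 31280/3721 -25338/3721; 6181/3721 -25338/3721 22656/3721]

x' = [5269/7442, 214/3721, 2645/3721]
P' = [4469/3721 -6216/3721 6181/3721; -6216/3721 31280/3721 -25338/3721; 6181/3721 -25338/3721 22656/3721]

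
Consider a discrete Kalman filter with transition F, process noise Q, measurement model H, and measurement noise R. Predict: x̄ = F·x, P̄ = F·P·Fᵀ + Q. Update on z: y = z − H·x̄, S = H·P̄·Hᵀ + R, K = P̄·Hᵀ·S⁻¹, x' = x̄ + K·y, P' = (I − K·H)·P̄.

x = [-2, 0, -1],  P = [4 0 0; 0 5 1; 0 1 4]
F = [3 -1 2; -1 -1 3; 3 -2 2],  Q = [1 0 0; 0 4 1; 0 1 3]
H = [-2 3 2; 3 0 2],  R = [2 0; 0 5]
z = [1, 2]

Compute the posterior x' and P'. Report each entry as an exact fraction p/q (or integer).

x' = [67644/595175, -7397/85025, 447844/595175]
P' = [807494/595175 163428/85025 -920856/595175; 163428/85025 290102/85025 -246522/85025; -920856/595175 -246522/85025 1686794/595175]

x̄ = F·x = [-8, -1, -8]
P̄ = F·P·Fᵀ + Q = [54 12 56; 12 43 15; 56 15 67]
y = z − H·x̄ = [4, 42]
S = H·P̄·Hᵀ + R = [461 254; 254 1431]
K = P̄·Hᵀ·S⁻¹ = [-12356/595175 116154/595175; 25203/85025 -552/85025; 19169/595175 122204/595175]
x' = x̄ + K·y = [67644/595175, -7397/85025, 447844/595175]
P' = (I − K·H)·P̄ = [807494/595175 163428/85025 -920856/595175; 163428/85025 290102/85025 -246522/85025; -920856/595175 -246522/85025 1686794/595175]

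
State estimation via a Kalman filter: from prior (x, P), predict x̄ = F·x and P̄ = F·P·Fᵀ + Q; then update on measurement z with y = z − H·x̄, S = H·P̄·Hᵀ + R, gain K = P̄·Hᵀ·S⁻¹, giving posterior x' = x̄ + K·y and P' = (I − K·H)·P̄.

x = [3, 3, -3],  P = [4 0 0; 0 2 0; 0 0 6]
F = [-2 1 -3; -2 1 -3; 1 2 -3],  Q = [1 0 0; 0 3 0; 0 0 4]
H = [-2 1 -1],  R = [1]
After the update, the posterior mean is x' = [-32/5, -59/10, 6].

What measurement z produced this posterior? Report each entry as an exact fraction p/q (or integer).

z = [1]

x̄ = F·x = [6, 6, 18]
P̄ = F·P·Fᵀ + Q = [73 72 50; 72 75 50; 50 50 70]
S = H·P̄·Hᵀ + R = [250]
K = P̄·Hᵀ·S⁻¹ = [-62/125; -119/250; -12/25]
x' − x̄ = [-62/5, -119/10, -12] = K·y
y = (KᵀK)⁻¹·Kᵀ·(x' − x̄) = [25]
z = y + H·x̄ = [25] + [-24] = [1]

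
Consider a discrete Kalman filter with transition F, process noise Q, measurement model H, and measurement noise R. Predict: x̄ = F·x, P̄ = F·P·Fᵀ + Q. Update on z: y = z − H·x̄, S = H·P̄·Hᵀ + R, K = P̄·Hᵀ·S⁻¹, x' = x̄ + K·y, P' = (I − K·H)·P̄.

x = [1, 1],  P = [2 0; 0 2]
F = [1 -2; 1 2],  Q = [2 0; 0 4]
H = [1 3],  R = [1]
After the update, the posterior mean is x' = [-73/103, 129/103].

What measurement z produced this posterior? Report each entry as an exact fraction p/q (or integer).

z = [3]

x̄ = F·x = [-1, 3]
P̄ = F·P·Fᵀ + Q = [12 -6; -6 14]
S = H·P̄·Hᵀ + R = [103]
K = P̄·Hᵀ·S⁻¹ = [-6/103; 36/103]
x' − x̄ = [30/103, -180/103] = K·y
y = (KᵀK)⁻¹·Kᵀ·(x' − x̄) = [-5]
z = y + H·x̄ = [-5] + [8] = [3]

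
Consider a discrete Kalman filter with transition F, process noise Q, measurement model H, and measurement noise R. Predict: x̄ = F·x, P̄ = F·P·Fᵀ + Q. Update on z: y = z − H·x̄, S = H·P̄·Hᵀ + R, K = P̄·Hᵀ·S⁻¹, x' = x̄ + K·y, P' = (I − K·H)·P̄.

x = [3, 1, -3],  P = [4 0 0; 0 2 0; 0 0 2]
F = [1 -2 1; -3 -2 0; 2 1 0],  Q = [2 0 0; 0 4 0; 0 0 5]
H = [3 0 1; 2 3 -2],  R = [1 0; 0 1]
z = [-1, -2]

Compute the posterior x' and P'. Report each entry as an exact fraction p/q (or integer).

x' = [-16902/38711, -7733/38711, 11364/38711]
P' = [14412/38711 -30372/38711 -31993/38711; -30372/38711 80896/38711 86794/38711; -31993/38711 86794/38711 402999/154844]

x̄ = F·x = [-2, -11, 7]
P̄ = F·P·Fᵀ + Q = [16 -4 4; -4 48 -28; 4 -28 23]
y = z − H·x̄ = [-2, 49]
S = H·P̄·Hᵀ + R = [192 -86; -86 845]
K = P̄·Hᵀ·S⁻¹ = [11243/38711 1694/38711; -4322/38711 8356/38711; 19083/154844 -10207/77422]
x' = x̄ + K·y = [-16902/38711, -7733/38711, 11364/38711]
P' = (I − K·H)·P̄ = [14412/38711 -30372/38711 -31993/38711; -30372/38711 80896/38711 86794/38711; -31993/38711 86794/38711 402999/154844]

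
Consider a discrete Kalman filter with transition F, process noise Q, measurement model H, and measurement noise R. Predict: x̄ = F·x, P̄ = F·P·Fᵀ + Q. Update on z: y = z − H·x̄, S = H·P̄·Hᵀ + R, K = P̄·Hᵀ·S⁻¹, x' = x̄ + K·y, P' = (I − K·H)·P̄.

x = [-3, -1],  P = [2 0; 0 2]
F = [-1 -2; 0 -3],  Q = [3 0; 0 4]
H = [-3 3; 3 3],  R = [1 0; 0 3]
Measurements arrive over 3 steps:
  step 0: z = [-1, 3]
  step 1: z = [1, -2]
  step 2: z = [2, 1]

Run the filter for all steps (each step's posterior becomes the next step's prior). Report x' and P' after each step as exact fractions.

step 0: x' = [11069/15613, 5379/15613], P' = [1717/15613 864/15613; 864/15613 1726/15613]
step 1: x' = [-17019291/32125813, -6194039/32125813], P' = [3461444/32125813 1714212/32125813; 1714212/32125813 3480514/32125813]
step 2: x' = [-1280397968/9373833247, 4801701133/9373833247], P' = [7068580851/65616832729 500001036/9373833247; 500001036/9373833247 1015398706/9373833247]

step 0: x̄ = F·x = [5, 3]
step 0: P̄ = F·P·Fᵀ + Q = [13 12; 12 22]
step 0: y = z − H·x̄ = [5, -21]
step 0: S = H·P̄·Hᵀ + R = [100 81; 81 534]
step 0: K = P̄·Hᵀ·S⁻¹ = [-2559/15613 2581/15613; 2586/15613 2590/15613]
step 0: x' = x̄ + K·y = [11069/15613, 5379/15613]
step 0: P' = (I − K·H)·P̄ = [1717/15613 864/15613; 864/15613 1726/15613]
step 1: x̄ = F·x = [-1679/1201, -16137/15613]
step 1: P̄ = F·P·Fᵀ + Q = [4532/1201 996/1201; 996/1201 77986/15613]
step 1: y = z − H·x̄ = [-1457/15613, 82666/15613]
step 1: S = H·P̄·Hᵀ + R = [1014667/15613 171630/15613; 171630/15613 1512021/15613]
step 1: K = P̄·Hᵀ·S⁻¹ = [-5241696/32125813 5175656/32125813; 5298906/32125813 5194726/32125813]
step 1: x' = x̄ + K·y = [-17019291/32125813, -6194039/32125813]
step 1: P' = (I − K·H)·P̄ = [3461444/32125813 1714212/32125813; 1714212/32125813 3480514/32125813]
step 2: x̄ = F·x = [29407369/32125813, 18582117/32125813]
step 2: P̄ = F·P·Fᵀ + Q = [120617787/32125813 26025720/32125813; 26025720/32125813 159827878/32125813]
step 2: y = z − H·x̄ = [96727382/32125813, -111842645/32125813]
step 2: S = H·P̄·Hᵀ + R = [2087673838/32125813 352890819/32125813; 352890819/32125813 3088851384/32125813]
step 2: K = P̄·Hᵀ·S⁻¹ = [-10705720797/65616832729 10568588103/65616832729; 1546193010/9373833247 1515399742/9373833247]
step 2: x' = x̄ + K·y = [-1280397968/9373833247, 4801701133/9373833247]
step 2: P' = (I − K·H)·P̄ = [7068580851/65616832729 500001036/9373833247; 500001036/9373833247 1015398706/9373833247]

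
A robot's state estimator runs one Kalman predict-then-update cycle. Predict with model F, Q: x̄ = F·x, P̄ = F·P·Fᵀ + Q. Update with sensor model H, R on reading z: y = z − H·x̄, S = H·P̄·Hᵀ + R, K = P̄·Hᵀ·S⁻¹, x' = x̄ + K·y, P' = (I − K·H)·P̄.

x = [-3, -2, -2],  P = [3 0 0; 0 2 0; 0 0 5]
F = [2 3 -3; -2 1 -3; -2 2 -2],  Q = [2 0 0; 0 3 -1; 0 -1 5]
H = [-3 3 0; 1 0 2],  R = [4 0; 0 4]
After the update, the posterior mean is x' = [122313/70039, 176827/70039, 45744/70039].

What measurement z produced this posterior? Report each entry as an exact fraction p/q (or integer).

z = [2, 3]

x̄ = F·x = [-6, 10, 6]
P̄ = F·P·Fᵀ + Q = [77 39 30; 39 62 45; 30 45 45]
S = H·P̄·Hᵀ + R = [553 -24; -24 381]
K = P̄·Hᵀ·S⁻¹ = [-13382/70039 73025/210117; 9795/70039 24331/70039; 6675/70039 22480/70039]
x' − x̄ = [542547/70039, -523563/70039, -374490/70039] = K·y
y = (KᵀK)⁻¹·Kᵀ·(x' − x̄) = [-46, -3]
z = y + H·x̄ = [-46, -3] + [48, 6] = [2, 3]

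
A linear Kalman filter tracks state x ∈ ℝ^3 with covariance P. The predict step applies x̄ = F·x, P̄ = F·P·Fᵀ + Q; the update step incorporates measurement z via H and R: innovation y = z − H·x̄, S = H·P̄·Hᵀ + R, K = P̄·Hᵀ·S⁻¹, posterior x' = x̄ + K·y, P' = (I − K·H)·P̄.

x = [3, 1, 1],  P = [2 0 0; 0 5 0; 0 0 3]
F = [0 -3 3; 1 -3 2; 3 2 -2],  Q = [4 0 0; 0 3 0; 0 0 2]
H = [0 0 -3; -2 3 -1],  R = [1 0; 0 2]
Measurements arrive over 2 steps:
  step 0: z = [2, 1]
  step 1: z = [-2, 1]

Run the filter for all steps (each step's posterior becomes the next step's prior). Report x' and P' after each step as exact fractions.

step 0: x' = [85993/12358, 29722/6179, -3929/6179], P' = [1253043/49432 105297/6179 -424/6179; 105297/6179 72202/6179 -60/6179; -424/6179 -60/6179 684/6179]
step 1: x' = [-22112196551/10267513591, -9332164853/10267513591, 6878817326/10267513591], P' = [47765673438/10267513591 30661791592/10267513591 -656189528/10267513591; 30661791592/10267513591 21957705033/10267513591 -70176531/10267513591; -656189528/10267513591 -70176531/10267513591 1138968711/10267513591]

step 0: x̄ = F·x = [0, 2, 9]
step 0: P̄ = F·P·Fᵀ + Q = [76 63 -48; 63 62 -36; -48 -36 52]
step 0: y = z − H·x̄ = [29, 4]
step 0: S = H·P̄·Hᵀ + R = [469 192; 192 184]
step 0: K = P̄·Hᵀ·S⁻¹ = [1272/6179 12217/49432; 180/6179 3036/6179; -2052/6179 -8/6179]
step 0: x' = x̄ + K·y = [85993/12358, 29722/6179, -3929/6179]
step 0: P' = (I − K·H)·P̄ = [1253043/49432 105297/6179 -424/6179; 105297/6179 72202/6179 -60/6179; -424/6179 -60/6179 684/6179]
step 1: x̄ = F·x = [-100953/6179, -108055/12358, 392583/12358]
step 1: P̄ = F·P·Fᵀ + Q = [681770/6179 337659/6179 -1389525/6179; 337659/6179 1559707/49432 -5643455/49432; -1389525/6179 -5643455/49432 23861659/49432]
step 1: y = z − H·x̄ = [1153033/12358, 162647/6179]
step 1: S = H·P̄·Hᵀ + R = [214804363/49432 6959859/6179; 6959859/6179 2099399/6179]
step 1: K = P̄·Hᵀ·S⁻¹ = [1968568584/10267513591 -1444891286/10267513591; 210529593/10267513591 2309854223/10267513591; -3416906133/10267513591 -18559624/10267513591]
step 1: x' = x̄ + K·y = [-22112196551/10267513591, -9332164853/10267513591, 6878817326/10267513591]
step 1: P' = (I − K·H)·P̄ = [47765673438/10267513591 30661791592/10267513591 -656189528/10267513591; 30661791592/10267513591 21957705033/10267513591 -70176531/10267513591; -656189528/10267513591 -70176531/10267513591 1138968711/10267513591]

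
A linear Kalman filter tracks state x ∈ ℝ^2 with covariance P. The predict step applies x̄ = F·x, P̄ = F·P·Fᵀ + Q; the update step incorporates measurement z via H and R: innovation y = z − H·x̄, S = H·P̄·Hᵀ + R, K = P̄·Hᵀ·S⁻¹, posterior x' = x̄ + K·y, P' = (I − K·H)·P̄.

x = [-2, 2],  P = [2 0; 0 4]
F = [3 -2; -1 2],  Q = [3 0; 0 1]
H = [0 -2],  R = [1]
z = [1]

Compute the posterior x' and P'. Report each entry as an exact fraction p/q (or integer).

x̄ = F·x = [-10, 6]
P̄ = F·P·Fᵀ + Q = [37 -22; -22 19]
y = z − H·x̄ = [13]
S = H·P̄·Hᵀ + R = [77]
K = P̄·Hᵀ·S⁻¹ = [4/7; -38/77]
x' = x̄ + K·y = [-18/7, -32/77]
P' = (I − K·H)·P̄ = [83/7 -2/7; -2/7 19/77]

x' = [-18/7, -32/77]
P' = [83/7 -2/7; -2/7 19/77]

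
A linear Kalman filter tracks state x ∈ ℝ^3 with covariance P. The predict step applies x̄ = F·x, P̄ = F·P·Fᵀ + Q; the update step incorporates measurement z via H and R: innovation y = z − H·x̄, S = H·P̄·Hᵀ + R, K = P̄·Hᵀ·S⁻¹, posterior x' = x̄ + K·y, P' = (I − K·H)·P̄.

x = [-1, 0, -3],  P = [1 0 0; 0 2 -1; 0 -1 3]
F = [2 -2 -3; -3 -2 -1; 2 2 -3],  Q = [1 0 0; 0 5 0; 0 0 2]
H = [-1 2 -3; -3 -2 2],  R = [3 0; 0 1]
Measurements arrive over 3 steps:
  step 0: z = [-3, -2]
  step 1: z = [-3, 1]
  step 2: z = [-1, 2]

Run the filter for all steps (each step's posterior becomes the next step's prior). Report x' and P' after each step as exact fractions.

step 0: x̄ = F·x = [7, 6, 7]
step 0: P̄ = F·P·Fᵀ + Q = [28 3 23; 3 21 -9; 23 -9 53]
step 0: y = z − H·x̄ = [13, 17]
step 0: S = H·P̄·Hᵀ + R = [826 -259; -259 381]
step 0: K = P̄·Hᵀ·S⁻¹ = [-6581/35375 -8559/35375; 291/9905 -228/1415; -12391/49525 -182/7075]
step 0: x' = x̄ + K·y = [16569/35375, 36081/9905, 163934/49525]
step 0: P' = (I − K·H)·P̄ = [15033/35375 -2004/1415 -6366/7075; -2004/1415 15735/1981 11367/1981; -6366/7075 11367/1981 43339/9905]
step 1: x̄ = F·x = [-4031094/247625, -2971669/247625, -422994/247625]
step 1: P̄ = F·P·Fᵀ + Q = [40817144/247625 19592469/247625 4978419/247625; 19592469/247625 11274419/247625 2382369/247625; 4978419/247625 2382369/247625 1352569/247625]
step 1: y = z − H·x̄ = [-99613/247625, -16943007/247625]
step 1: S = H·P̄·Hᵀ + R = [21743026/247625 49541089/247625; 49541089/247625 574419521/247625]
step 1: K = P̄·Hᵀ·S⁻¹ = [-622002863/3117399629 -10003843913/40526195177; 430458189/3117399629 -5884159972/40526195177; -500640679/3117399629 -637699766/40526195177]
step 1: x' = x̄ + K·y = [28009165672/40526195177, -85986892726/40526195177, -22976160097/40526195177]
step 1: P' = (I − K·H)·P̄ = [11388425823/40526195177 -23372464500/40526195177 -11291747722/40526195177; -23372464500/40526195177 120586925337/40526195177 82586148601/40526195177; -11291747722/40526195177 82586148601/40526195177 65329677135/40526195177]
step 2: x̄ = F·x = [296920597087/40526195177, 8532496041/3117399629, -47026973817/40526195177]
step 2: P̄ = F·P·Fᵀ + Q = [2469909165908/40526195177 88069861813/3117399629 286674068823/40526195177; 88069861813/3117399629 64225286219/3117399629 10025983113/3117399629; 286674068823/40526195177 10025983113/3117399629 154408362661/40526195177]
step 2: y = z − H·x̄ = [-106531416607/40526195177, 1287713026315/40526195177]
step 2: S = H·P̄·Hᵀ + R = [2897236131810/40526195177 1874025910545/40526195177; 1874025910545/40526195177 35483164395581/40526195177]
step 2: K = P̄·Hᵀ·S⁻¹ = [-162889236479569/816682744011035 -40289236169311/163336548802207; 113754208066903/816682744011035 -23499105841028/163336548802207; -130267309000693/816682744011035 -2361260231618/163336548802207]
step 2: x' = x̄ + K·y = [10804811929139/816682744011035, -1797120861288958/816682744011035, -980395141323222/816682744011035]
step 2: P' = (I − K·H)·P̄ = [228774981930717/816682744011035 -467425419910404/816682744011035 -224986037437606/816682744011035; -467425419910404/816682744011035 2405820479114223/816682744011035 1645934584646047/816682744011035; -224986037437606/816682744011035 1645934584646047/816682744011035 1302552377910593/816682744011035]

step 0: x' = [16569/35375, 36081/9905, 163934/49525], P' = [15033/35375 -2004/1415 -6366/7075; -2004/1415 15735/1981 11367/1981; -6366/7075 11367/1981 43339/9905]
step 1: x' = [28009165672/40526195177, -85986892726/40526195177, -22976160097/40526195177], P' = [11388425823/40526195177 -23372464500/40526195177 -11291747722/40526195177; -23372464500/40526195177 120586925337/40526195177 82586148601/40526195177; -11291747722/40526195177 82586148601/40526195177 65329677135/40526195177]
step 2: x' = [10804811929139/816682744011035, -1797120861288958/816682744011035, -980395141323222/816682744011035], P' = [228774981930717/816682744011035 -467425419910404/816682744011035 -224986037437606/816682744011035; -467425419910404/816682744011035 2405820479114223/816682744011035 1645934584646047/816682744011035; -224986037437606/816682744011035 1645934584646047/816682744011035 1302552377910593/816682744011035]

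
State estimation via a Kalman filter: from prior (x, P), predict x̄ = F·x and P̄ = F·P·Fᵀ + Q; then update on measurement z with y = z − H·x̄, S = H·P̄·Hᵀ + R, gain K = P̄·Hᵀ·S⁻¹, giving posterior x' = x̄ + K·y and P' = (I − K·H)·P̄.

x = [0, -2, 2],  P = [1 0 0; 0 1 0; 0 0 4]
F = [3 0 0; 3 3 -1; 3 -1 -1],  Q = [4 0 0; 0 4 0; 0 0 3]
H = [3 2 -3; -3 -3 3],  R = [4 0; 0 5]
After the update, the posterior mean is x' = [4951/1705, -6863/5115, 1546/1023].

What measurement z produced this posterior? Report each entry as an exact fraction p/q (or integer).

x̄ = F·x = [0, -8, 0]
P̄ = F·P·Fᵀ + Q = [13 9 9; 9 26 10; 9 10 17]
S = H·P̄·Hᵀ + R = [204 -249; -249 329]
K = P̄·Hᵀ·S⁻¹ = [53/1705 -162/1705; -2554/5115 -1033/1705; -562/1023 -148/341]
x' − x̄ = [4951/1705, 34057/5115, 1546/1023] = K·y
y = (KᵀK)⁻¹·Kᵀ·(x' − x̄) = [17, -25]
z = y + H·x̄ = [17, -25] + [-16, 24] = [1, -1]

z = [1, -1]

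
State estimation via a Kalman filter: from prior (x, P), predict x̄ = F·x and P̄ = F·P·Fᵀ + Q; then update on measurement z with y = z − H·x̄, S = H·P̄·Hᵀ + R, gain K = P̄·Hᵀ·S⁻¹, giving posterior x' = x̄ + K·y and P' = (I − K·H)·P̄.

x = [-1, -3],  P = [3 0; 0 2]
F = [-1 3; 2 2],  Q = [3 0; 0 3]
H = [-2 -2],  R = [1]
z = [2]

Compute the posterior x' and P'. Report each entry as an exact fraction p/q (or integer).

x' = [-32/79, -52/79]
P' = [696/79 -686/79; -686/79 2087/237]

x̄ = F·x = [-8, -8]
P̄ = F·P·Fᵀ + Q = [24 6; 6 23]
y = z − H·x̄ = [-30]
S = H·P̄·Hᵀ + R = [237]
K = P̄·Hᵀ·S⁻¹ = [-20/79; -58/237]
x' = x̄ + K·y = [-32/79, -52/79]
P' = (I − K·H)·P̄ = [696/79 -686/79; -686/79 2087/237]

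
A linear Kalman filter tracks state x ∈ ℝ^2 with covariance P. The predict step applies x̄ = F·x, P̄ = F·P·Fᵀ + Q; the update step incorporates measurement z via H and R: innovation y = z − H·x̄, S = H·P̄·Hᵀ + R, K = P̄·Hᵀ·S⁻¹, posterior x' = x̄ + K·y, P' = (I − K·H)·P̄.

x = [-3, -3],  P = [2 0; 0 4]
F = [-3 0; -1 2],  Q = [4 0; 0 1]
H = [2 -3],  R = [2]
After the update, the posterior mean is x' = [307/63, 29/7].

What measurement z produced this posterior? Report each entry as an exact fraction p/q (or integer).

x̄ = F·x = [9, -3]
P̄ = F·P·Fᵀ + Q = [22 6; 6 19]
S = H·P̄·Hᵀ + R = [189]
K = P̄·Hᵀ·S⁻¹ = [26/189; -5/21]
x' − x̄ = [-260/63, 50/7] = K·y
y = (KᵀK)⁻¹·Kᵀ·(x' − x̄) = [-30]
z = y + H·x̄ = [-30] + [27] = [-3]

z = [-3]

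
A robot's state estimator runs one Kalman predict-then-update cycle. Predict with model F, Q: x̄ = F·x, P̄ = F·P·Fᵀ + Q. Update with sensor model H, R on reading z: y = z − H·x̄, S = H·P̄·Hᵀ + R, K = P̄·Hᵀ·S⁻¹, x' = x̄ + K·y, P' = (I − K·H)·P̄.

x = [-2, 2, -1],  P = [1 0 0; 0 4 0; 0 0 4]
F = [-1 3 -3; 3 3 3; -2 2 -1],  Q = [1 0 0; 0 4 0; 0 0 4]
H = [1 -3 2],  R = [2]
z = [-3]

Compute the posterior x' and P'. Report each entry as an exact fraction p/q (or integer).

x̄ = F·x = [11, -3, 9]
P̄ = F·P·Fᵀ + Q = [74 -3 38; -3 85 6; 38 6 28]
y = z − H·x̄ = [-41]
S = H·P̄·Hᵀ + R = [1051]
K = P̄·Hᵀ·S⁻¹ = [159/1051; -246/1051; 76/1051]
x' = x̄ + K·y = [5042/1051, 6933/1051, 6343/1051]
P' = (I − K·H)·P̄ = [52493/1051 35961/1051 27854/1051; 35961/1051 28819/1051 25002/1051; 27854/1051 25002/1051 23652/1051]

x' = [5042/1051, 6933/1051, 6343/1051]
P' = [52493/1051 35961/1051 27854/1051; 35961/1051 28819/1051 25002/1051; 27854/1051 25002/1051 23652/1051]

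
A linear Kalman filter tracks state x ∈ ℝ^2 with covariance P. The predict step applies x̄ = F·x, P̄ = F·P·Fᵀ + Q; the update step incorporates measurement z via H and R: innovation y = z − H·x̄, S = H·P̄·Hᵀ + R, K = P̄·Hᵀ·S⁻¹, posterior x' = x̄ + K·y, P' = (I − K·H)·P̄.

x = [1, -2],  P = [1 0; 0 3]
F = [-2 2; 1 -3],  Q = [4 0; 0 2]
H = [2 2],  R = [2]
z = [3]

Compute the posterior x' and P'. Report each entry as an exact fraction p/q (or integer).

x̄ = F·x = [-6, 7]
P̄ = F·P·Fᵀ + Q = [20 -20; -20 30]
y = z − H·x̄ = [1]
S = H·P̄·Hᵀ + R = [42]
K = P̄·Hᵀ·S⁻¹ = [0; 10/21]
x' = x̄ + K·y = [-6, 157/21]
P' = (I − K·H)·P̄ = [20 -20; -20 430/21]

x' = [-6, 157/21]
P' = [20 -20; -20 430/21]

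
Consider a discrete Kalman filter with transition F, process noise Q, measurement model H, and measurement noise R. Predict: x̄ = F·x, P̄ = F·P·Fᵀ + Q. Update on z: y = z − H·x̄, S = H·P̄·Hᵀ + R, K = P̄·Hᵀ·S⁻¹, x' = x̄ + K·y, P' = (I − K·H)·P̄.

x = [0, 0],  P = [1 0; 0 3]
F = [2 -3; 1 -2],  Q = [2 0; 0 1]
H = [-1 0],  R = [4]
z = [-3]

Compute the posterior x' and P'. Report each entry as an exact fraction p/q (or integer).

x̄ = F·x = [0, 0]
P̄ = F·P·Fᵀ + Q = [33 20; 20 14]
y = z − H·x̄ = [-3]
S = H·P̄·Hᵀ + R = [37]
K = P̄·Hᵀ·S⁻¹ = [-33/37; -20/37]
x' = x̄ + K·y = [99/37, 60/37]
P' = (I − K·H)·P̄ = [132/37 80/37; 80/37 118/37]

x' = [99/37, 60/37]
P' = [132/37 80/37; 80/37 118/37]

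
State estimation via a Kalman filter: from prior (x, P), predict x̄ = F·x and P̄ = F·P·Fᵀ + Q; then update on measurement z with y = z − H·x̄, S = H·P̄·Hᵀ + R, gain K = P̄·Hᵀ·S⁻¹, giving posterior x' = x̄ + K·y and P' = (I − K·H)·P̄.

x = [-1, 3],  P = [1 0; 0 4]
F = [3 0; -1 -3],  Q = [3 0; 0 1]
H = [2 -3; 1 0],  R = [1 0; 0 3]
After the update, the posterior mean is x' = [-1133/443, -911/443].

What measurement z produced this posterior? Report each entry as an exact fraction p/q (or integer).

x̄ = F·x = [-3, -8]
P̄ = F·P·Fᵀ + Q = [12 -3; -3 38]
S = H·P̄·Hᵀ + R = [427 33; 33 15]
K = P̄·Hᵀ·S⁻¹ = [33/1772 1345/1772; -567/1772 893/1772]
x' − x̄ = [196/443, 2633/443] = K·y
y = (KᵀK)⁻¹·Kᵀ·(x' − x̄) = [-17, 1]
z = y + H·x̄ = [-17, 1] + [18, -3] = [1, -2]

z = [1, -2]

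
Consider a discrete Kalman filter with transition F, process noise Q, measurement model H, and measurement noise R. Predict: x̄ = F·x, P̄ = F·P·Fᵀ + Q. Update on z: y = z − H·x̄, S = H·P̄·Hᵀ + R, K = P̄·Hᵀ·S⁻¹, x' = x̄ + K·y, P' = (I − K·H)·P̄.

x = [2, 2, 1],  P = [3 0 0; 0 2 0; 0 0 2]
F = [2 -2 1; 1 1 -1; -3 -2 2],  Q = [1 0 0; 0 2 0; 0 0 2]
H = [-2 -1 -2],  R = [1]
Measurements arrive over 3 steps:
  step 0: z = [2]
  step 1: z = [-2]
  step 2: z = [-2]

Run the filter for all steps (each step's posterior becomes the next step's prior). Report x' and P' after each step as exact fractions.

step 0: x̄ = F·x = [1, 3, -8]
step 0: P̄ = F·P·Fᵀ + Q = [23 0 -6; 0 9 -17; -6 -17 45]
step 0: y = z − H·x̄ = [-9]
step 0: S = H·P̄·Hᵀ + R = [166]
step 0: K = P̄·Hᵀ·S⁻¹ = [-17/83; 25/166; -61/166]
step 0: x' = x̄ + K·y = [236/83, 273/166, -779/166]
step 0: P' = (I − K·H)·P̄ = [1331/83 425/83 -1535/83; 425/83 869/166 -1297/166; -1535/83 -1297/166 3749/166]
step 1: x̄ = F·x = [-381/166, 762/83, -1760/83]
step 1: P̄ = F·P·Fᵀ + Q = [4147/166 -492/83 707/83; -492/83 9023/83 -21005/83; 707/83 -21005/83 50089/83]
step 1: y = z − H·x̄ = [-3305/83]
step 1: S = H·P̄·Hᵀ + R = [137424/83]
step 1: K = P̄·Hᵀ·S⁻¹ = [-5069/137424; 4853/19632; -80587/137424]
step 1: x' = x̄ + K·y = [-113569/137424, -13007/19632, 294865/137424]
step 1: P' = (I − K·H)·P̄ = [3123541/137424 180011/19632 -3751045/137424; 180011/19632 147931/19632 -256403/19632; -3751045/137424 -256403/19632 4688749/137424]
step 2: x̄ = F·x = [83275/45808, -499483/137424, 370845/45808]
step 2: P̄ = F·P·Fᵀ + Q = [1185631/45808 -715373/45808 1438785/45808; -715373/45808 22734541/137424 -17684683/45808; 1438785/45808 -17684683/45808 41925271/45808]
step 2: y = z − H·x̄ = [278627/19632]
step 2: S = H·P̄·Hᵀ + R = [50561851/19632]
step 2: K = P̄·Hᵀ·S⁻¹ = [-1942911/50561851; 12523685/50561851; -29590041/50561851]
step 2: x' = x̄ + K·y = [450396403/353932957, -42213099/353932957, -74381702/353932957]
step 2: P' = (I − K·H)·P̄ = [15629459231/707865914 3148690318/353932957 -9382274586/353932957; 3148690318/353932957 2628447063/353932957 -4506746747/353932957; -9382274586/353932957 -4506746747/353932957 11739213103/353932957]

step 0: x' = [236/83, 273/166, -779/166], P' = [1331/83 425/83 -1535/83; 425/83 869/166 -1297/166; -1535/83 -1297/166 3749/166]
step 1: x' = [-113569/137424, -13007/19632, 294865/137424], P' = [3123541/137424 180011/19632 -3751045/137424; 180011/19632 147931/19632 -256403/19632; -3751045/137424 -256403/19632 4688749/137424]
step 2: x' = [450396403/353932957, -42213099/353932957, -74381702/353932957], P' = [15629459231/707865914 3148690318/353932957 -9382274586/353932957; 3148690318/353932957 2628447063/353932957 -4506746747/353932957; -9382274586/353932957 -4506746747/353932957 11739213103/353932957]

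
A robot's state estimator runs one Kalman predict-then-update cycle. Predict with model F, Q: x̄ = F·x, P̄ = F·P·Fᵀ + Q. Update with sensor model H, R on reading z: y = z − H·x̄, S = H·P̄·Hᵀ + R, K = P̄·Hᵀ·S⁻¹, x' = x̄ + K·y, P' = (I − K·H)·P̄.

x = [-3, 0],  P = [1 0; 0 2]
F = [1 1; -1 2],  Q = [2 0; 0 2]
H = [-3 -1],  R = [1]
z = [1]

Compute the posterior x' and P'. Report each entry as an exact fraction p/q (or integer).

x' = [-9/5, 13/3]
P' = [17/25 -9/5; -9/5 17/3]

x̄ = F·x = [-3, 3]
P̄ = F·P·Fᵀ + Q = [5 3; 3 11]
y = z − H·x̄ = [-5]
S = H·P̄·Hᵀ + R = [75]
K = P̄·Hᵀ·S⁻¹ = [-6/25; -4/15]
x' = x̄ + K·y = [-9/5, 13/3]
P' = (I − K·H)·P̄ = [17/25 -9/5; -9/5 17/3]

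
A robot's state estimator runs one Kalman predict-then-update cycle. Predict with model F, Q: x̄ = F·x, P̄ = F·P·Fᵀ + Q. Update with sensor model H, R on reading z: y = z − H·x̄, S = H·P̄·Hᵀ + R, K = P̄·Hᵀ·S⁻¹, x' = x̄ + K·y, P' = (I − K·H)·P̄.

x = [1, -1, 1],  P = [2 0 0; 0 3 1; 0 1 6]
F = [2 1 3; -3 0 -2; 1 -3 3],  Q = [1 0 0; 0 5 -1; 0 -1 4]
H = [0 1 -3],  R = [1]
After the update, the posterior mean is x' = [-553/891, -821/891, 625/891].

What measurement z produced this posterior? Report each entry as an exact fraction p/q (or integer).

z = [-3]

x̄ = F·x = [4, -5, 7]
P̄ = F·P·Fᵀ + Q = [72 -50 43; -50 47 -37; 43 -37 69]
S = H·P̄·Hᵀ + R = [891]
K = P̄·Hᵀ·S⁻¹ = [-179/891; 158/891; -244/891]
x' − x̄ = [-4117/891, 3634/891, -5612/891] = K·y
y = (KᵀK)⁻¹·Kᵀ·(x' − x̄) = [23]
z = y + H·x̄ = [23] + [-26] = [-3]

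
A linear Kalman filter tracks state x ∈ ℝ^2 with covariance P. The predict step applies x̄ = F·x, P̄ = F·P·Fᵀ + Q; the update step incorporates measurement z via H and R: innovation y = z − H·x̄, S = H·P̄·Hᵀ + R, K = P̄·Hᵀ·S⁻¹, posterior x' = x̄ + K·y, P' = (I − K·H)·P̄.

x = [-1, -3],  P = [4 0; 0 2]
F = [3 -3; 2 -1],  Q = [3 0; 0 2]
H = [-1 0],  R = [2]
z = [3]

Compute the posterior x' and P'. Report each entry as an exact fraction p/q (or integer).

x' = [-159/59, -211/59]
P' = [114/59 60/59; 60/59 280/59]

x̄ = F·x = [6, 1]
P̄ = F·P·Fᵀ + Q = [57 30; 30 20]
y = z − H·x̄ = [9]
S = H·P̄·Hᵀ + R = [59]
K = P̄·Hᵀ·S⁻¹ = [-57/59; -30/59]
x' = x̄ + K·y = [-159/59, -211/59]
P' = (I − K·H)·P̄ = [114/59 60/59; 60/59 280/59]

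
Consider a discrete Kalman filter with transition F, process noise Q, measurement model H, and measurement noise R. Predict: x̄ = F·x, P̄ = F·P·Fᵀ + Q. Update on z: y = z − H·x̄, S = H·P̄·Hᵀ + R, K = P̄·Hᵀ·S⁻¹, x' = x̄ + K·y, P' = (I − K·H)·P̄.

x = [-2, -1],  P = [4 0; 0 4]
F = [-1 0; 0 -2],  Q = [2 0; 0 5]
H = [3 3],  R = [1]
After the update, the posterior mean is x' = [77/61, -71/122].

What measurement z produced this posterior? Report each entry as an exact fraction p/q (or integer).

x̄ = F·x = [2, 2]
P̄ = F·P·Fᵀ + Q = [6 0; 0 21]
S = H·P̄·Hᵀ + R = [244]
K = P̄·Hᵀ·S⁻¹ = [9/122; 63/244]
x' − x̄ = [-45/61, -315/122] = K·y
y = (KᵀK)⁻¹·Kᵀ·(x' − x̄) = [-10]
z = y + H·x̄ = [-10] + [12] = [2]

z = [2]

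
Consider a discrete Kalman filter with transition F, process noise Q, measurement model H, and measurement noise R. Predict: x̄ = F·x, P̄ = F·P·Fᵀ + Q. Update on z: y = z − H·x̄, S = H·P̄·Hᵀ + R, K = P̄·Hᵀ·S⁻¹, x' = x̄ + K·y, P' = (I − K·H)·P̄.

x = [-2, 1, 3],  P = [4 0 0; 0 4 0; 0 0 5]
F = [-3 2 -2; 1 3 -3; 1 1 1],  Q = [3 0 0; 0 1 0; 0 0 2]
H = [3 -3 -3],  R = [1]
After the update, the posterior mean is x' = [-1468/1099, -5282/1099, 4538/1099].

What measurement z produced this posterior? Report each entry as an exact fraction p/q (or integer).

z = [-2]

x̄ = F·x = [2, -8, 2]
P̄ = F·P·Fᵀ + Q = [75 42 -14; 42 86 1; -14 1 15]
S = H·P̄·Hᵀ + R = [1099]
K = P̄·Hᵀ·S⁻¹ = [141/1099; -135/1099; -90/1099]
x' − x̄ = [-3666/1099, 3510/1099, 2340/1099] = K·y
y = (KᵀK)⁻¹·Kᵀ·(x' − x̄) = [-26]
z = y + H·x̄ = [-26] + [24] = [-2]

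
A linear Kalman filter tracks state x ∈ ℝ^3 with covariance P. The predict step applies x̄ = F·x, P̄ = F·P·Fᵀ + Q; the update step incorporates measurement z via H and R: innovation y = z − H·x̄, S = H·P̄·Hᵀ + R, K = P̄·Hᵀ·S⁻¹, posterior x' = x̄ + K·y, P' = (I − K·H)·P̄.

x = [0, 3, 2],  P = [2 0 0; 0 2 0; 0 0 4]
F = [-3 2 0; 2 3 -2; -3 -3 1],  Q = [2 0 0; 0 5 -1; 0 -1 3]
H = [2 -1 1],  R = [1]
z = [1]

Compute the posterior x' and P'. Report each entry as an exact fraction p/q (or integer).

x̄ = F·x = [6, 5, -7]
P̄ = F·P·Fᵀ + Q = [28 0 6; 0 47 -39; 6 -39 43]
y = z − H·x̄ = [1]
S = H·P̄·Hᵀ + R = [305]
K = P̄·Hᵀ·S⁻¹ = [62/305; -86/305; 94/305]
x' = x̄ + K·y = [1892/305, 1439/305, -2041/305]
P' = (I − K·H)·P̄ = [4696/305 5332/305 -3998/305; 5332/305 6939/305 -3811/305; -3998/305 -3811/305 4279/305]

x' = [1892/305, 1439/305, -2041/305]
P' = [4696/305 5332/305 -3998/305; 5332/305 6939/305 -3811/305; -3998/305 -3811/305 4279/305]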